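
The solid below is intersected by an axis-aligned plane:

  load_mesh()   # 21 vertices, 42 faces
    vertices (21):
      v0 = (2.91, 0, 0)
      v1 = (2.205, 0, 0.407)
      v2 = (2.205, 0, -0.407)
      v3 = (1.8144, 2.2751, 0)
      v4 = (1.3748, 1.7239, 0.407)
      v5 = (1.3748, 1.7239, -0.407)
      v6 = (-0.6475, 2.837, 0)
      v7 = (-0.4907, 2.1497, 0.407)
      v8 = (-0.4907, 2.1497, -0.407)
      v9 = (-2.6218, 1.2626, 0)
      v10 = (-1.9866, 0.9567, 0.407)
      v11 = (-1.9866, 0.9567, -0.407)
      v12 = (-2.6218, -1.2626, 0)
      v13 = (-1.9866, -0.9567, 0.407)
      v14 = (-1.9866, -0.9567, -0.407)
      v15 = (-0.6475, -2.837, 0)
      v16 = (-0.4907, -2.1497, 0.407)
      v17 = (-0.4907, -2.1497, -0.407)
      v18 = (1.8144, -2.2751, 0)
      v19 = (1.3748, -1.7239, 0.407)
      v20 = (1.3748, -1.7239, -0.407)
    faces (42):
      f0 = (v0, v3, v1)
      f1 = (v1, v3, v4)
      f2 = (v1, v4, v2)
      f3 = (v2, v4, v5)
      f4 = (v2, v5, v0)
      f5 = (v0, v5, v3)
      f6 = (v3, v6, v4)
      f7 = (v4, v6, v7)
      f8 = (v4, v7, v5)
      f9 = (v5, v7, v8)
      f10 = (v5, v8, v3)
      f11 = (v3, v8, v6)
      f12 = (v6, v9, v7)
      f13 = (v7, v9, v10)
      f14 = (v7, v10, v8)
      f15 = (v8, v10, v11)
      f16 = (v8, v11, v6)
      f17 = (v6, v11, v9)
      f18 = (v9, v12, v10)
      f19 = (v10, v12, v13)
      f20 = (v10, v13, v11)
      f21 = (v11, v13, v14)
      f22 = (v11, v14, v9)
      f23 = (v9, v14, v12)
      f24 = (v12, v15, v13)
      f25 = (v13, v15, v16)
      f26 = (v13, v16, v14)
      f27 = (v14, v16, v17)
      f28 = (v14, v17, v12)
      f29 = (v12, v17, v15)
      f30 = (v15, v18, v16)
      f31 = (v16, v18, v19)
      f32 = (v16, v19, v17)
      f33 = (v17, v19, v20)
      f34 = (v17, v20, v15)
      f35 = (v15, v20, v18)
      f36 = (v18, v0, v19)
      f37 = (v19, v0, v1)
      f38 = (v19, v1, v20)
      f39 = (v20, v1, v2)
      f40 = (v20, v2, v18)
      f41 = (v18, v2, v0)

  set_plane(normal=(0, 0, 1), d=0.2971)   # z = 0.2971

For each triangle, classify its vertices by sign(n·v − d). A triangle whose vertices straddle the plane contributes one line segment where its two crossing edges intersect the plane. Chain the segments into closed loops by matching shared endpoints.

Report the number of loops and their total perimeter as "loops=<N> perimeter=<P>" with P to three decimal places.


Straddling triangles (28 of 42):
  (v0,v3,v1) [--+] → (2.09953, 0.614333, 0.2971)–(2.39537, 0, 0.2971)  len=0.6819
  (v1,v3,v4) [+-+] → (2.09953, 0.614333, 0.2971)–(1.4935, 1.87274, 0.2971)  len=1.3967
  (v1,v4,v2) [++-] → (1.48689, 1.49115, 0.2971)–(2.205, 0, 0.2971)  len=1.6551
  (v2,v4,v5) [-+-] → (1.48689, 1.49115, 0.2971)–(1.3748, 1.7239, 0.2971)  len=0.2583
  (v3,v6,v4) [--+] → (0.828729, 2.02446, 0.2971)–(1.4935, 1.87274, 0.2971)  len=0.6819
  (v4,v6,v7) [+-+] → (0.828729, 2.02446, 0.2971)–(-0.53304, 2.33529, 0.2971)  len=1.3968
  (v4,v7,v5) [++-] → (-0.238835, 2.09221, 0.2971)–(1.3748, 1.7239, 0.2971)  len=1.6551
  (v5,v7,v8) [-+-] → (-0.238835, 2.09221, 0.2971)–(-0.4907, 2.1497, 0.2971)  len=0.2583
  (v6,v9,v7) [--+] → (-1.06615, 1.91016, 0.2971)–(-0.53304, 2.33529, 0.2971)  len=0.6819
  (v7,v9,v10) [+-+] → (-1.06615, 1.91016, 0.2971)–(-2.15812, 1.0393, 0.2971)  len=1.3967
  (v7,v10,v8) [++-] → (-1.78464, 1.11777, 0.2971)–(-0.4907, 2.1497, 0.2971)  len=1.6550
  (v8,v10,v11) [-+-] → (-1.78464, 1.11777, 0.2971)–(-1.9866, 0.9567, 0.2971)  len=0.2583
  (v9,v12,v10) [--+] → (-2.15812, 0.357434, 0.2971)–(-2.15812, 1.0393, 0.2971)  len=0.6819
  (v10,v12,v13) [+-+] → (-2.15812, 0.357434, 0.2971)–(-2.15812, -1.0393, 0.2971)  len=1.3967
  (v10,v13,v11) [++-] → (-1.9866, -0.698367, 0.2971)–(-1.9866, 0.9567, 0.2971)  len=1.6551
  (v11,v13,v14) [-+-] → (-1.9866, -0.698367, 0.2971)–(-1.9866, -0.9567, 0.2971)  len=0.2583
  (v12,v15,v13) [--+] → (-1.62501, -1.46443, 0.2971)–(-2.15812, -1.0393, 0.2971)  len=0.6819
  (v13,v15,v16) [+-+] → (-1.62501, -1.46443, 0.2971)–(-0.53304, -2.33529, 0.2971)  len=1.3967
  (v13,v16,v14) [++-] → (-0.692665, -1.98863, 0.2971)–(-1.9866, -0.9567, 0.2971)  len=1.6550
  (v14,v16,v17) [-+-] → (-0.692665, -1.98863, 0.2971)–(-0.4907, -2.1497, 0.2971)  len=0.2583
  (v15,v18,v16) [--+] → (0.131734, -2.18356, 0.2971)–(-0.53304, -2.33529, 0.2971)  len=0.6819
  (v16,v18,v19) [+-+] → (0.131734, -2.18356, 0.2971)–(1.4935, -1.87274, 0.2971)  len=1.3968
  (v16,v19,v17) [++-] → (1.12293, -1.78139, 0.2971)–(-0.4907, -2.1497, 0.2971)  len=1.6551
  (v17,v19,v20) [-+-] → (1.12293, -1.78139, 0.2971)–(1.3748, -1.7239, 0.2971)  len=0.2583
  (v18,v0,v19) [--+] → (1.78934, -1.2584, 0.2971)–(1.4935, -1.87274, 0.2971)  len=0.6819
  (v19,v0,v1) [+-+] → (1.78934, -1.2584, 0.2971)–(2.39537, 0, 0.2971)  len=1.3967
  (v19,v1,v20) [++-] → (2.09291, -0.232748, 0.2971)–(1.3748, -1.7239, 0.2971)  len=1.6551
  (v20,v1,v2) [-+-] → (2.09291, -0.232748, 0.2971)–(2.205, 0, 0.2971)  len=0.2583

Chained into 2 loop(s):
  loop 1: 14 segments, perimeter = 14.5502
  loop 2: 14 segments, perimeter = 13.3939
Total perimeter = 27.944

loops=2 perimeter=27.944


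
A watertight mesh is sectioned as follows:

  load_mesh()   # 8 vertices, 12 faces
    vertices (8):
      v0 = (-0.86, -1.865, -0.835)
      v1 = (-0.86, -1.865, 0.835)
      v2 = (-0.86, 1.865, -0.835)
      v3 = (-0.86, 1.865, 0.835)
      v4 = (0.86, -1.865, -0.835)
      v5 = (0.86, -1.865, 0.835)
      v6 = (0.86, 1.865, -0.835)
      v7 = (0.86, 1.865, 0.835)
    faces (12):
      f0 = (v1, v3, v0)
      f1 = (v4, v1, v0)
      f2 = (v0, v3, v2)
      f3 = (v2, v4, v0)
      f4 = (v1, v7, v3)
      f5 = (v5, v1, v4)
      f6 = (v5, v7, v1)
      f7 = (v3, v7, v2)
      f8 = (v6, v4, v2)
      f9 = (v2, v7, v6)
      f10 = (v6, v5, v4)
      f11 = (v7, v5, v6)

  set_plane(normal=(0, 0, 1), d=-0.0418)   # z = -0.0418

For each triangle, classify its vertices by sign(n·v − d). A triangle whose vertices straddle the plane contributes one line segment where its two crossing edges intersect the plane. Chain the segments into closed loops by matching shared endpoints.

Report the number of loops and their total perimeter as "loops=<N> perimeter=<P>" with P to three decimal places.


Straddling triangles (8 of 12):
  (v1,v3,v0) [++-] → (-0.86, -0.0933617, -0.0418)–(-0.86, -1.865, -0.0418)  len=1.7716
  (v4,v1,v0) [-+-] → (0.0430515, -1.865, -0.0418)–(-0.86, -1.865, -0.0418)  len=0.9031
  (v0,v3,v2) [-+-] → (-0.86, -0.0933617, -0.0418)–(-0.86, 1.865, -0.0418)  len=1.9584
  (v5,v1,v4) [++-] → (0.0430515, -1.865, -0.0418)–(0.86, -1.865, -0.0418)  len=0.8169
  (v3,v7,v2) [++-] → (-0.0430515, 1.865, -0.0418)–(-0.86, 1.865, -0.0418)  len=0.8169
  (v2,v7,v6) [-+-] → (-0.0430515, 1.865, -0.0418)–(0.86, 1.865, -0.0418)  len=0.9031
  (v6,v5,v4) [-+-] → (0.86, 0.0933617, -0.0418)–(0.86, -1.865, -0.0418)  len=1.9584
  (v7,v5,v6) [++-] → (0.86, 0.0933617, -0.0418)–(0.86, 1.865, -0.0418)  len=1.7716

Chained into 1 loop(s):
  loop 1: 8 segments, perimeter = 10.9000
Total perimeter = 10.900

loops=1 perimeter=10.900


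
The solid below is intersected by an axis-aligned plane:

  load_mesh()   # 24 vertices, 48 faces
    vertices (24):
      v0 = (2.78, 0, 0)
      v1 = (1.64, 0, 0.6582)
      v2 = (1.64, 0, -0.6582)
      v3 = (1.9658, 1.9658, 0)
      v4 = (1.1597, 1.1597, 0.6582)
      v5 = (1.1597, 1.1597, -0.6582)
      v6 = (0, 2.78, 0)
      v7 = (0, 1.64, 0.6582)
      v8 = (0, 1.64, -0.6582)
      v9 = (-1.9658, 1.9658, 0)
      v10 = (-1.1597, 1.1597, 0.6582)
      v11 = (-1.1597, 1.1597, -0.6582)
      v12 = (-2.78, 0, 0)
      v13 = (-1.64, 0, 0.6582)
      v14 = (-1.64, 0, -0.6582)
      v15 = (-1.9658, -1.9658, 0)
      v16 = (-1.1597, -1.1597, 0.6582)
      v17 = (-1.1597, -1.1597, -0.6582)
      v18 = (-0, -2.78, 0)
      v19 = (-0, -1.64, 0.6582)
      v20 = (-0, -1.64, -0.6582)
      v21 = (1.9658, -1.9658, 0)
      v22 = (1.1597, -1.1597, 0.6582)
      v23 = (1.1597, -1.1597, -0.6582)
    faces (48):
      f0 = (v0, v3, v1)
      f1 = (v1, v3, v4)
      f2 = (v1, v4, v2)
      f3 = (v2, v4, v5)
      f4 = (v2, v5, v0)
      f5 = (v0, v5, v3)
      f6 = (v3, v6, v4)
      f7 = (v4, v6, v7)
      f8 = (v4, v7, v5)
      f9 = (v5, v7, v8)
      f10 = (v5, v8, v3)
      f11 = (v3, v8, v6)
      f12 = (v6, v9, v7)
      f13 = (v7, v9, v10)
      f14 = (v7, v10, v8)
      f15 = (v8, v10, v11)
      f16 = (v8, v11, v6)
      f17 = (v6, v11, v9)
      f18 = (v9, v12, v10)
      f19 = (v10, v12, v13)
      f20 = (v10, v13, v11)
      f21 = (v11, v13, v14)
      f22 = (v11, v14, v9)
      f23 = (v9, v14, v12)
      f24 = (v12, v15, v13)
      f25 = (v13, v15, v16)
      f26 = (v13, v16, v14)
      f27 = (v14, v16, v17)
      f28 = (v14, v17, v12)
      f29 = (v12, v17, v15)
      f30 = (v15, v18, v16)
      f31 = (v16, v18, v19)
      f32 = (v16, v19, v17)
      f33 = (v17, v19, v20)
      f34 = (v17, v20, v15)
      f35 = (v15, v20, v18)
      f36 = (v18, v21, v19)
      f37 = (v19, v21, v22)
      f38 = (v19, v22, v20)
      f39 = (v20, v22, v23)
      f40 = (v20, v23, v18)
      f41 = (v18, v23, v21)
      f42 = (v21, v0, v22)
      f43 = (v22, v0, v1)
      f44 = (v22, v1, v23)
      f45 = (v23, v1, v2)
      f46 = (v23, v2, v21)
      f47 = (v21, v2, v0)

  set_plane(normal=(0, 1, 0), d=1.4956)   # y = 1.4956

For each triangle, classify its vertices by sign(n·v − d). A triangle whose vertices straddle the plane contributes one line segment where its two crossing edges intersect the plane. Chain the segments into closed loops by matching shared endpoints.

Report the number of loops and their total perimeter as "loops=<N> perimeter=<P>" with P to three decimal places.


loops=2 perimeter=10.421

Straddling triangles (16 of 48):
  (v0,v3,v1) [-+-] → (2.16055, 1.4956, 0)–(1.88787, 1.4956, 0.157435)  len=0.3149
  (v1,v3,v4) [-+-] → (1.88787, 1.4956, 0.157435)–(1.4956, 1.4956, 0.38393)  len=0.4530
  (v0,v5,v3) [--+] → (1.4956, 1.4956, -0.38393)–(2.16055, 1.4956, 0)  len=0.7678
  (v3,v6,v4) [++-] → (0.919286, 1.4956, 0.52175)–(1.4956, 1.4956, 0.38393)  len=0.5926
  (v4,v6,v7) [-++] → (0.919286, 1.4956, 0.52175)–(0.348659, 1.4956, 0.6582)  len=0.5867
  (v4,v7,v5) [-+-] → (0.348659, 1.4956, 0.6582)–(0.348659, 1.4956, 0.26243)  len=0.3958
  (v5,v7,v8) [-++] → (0.348659, 1.4956, 0.26243)–(0.348659, 1.4956, -0.6582)  len=0.9206
  (v5,v8,v3) [-++] → (0.348659, 1.4956, -0.6582)–(1.4956, 1.4956, -0.38393)  len=1.1793
  (v7,v9,v10) [++-] → (-1.4956, 1.4956, 0.38393)–(-0.348659, 1.4956, 0.6582)  len=1.1793
  (v7,v10,v8) [+-+] → (-0.348659, 1.4956, 0.6582)–(-0.348659, 1.4956, -0.26243)  len=0.9206
  (v8,v10,v11) [+--] → (-0.348659, 1.4956, -0.26243)–(-0.348659, 1.4956, -0.6582)  len=0.3958
  (v8,v11,v6) [+-+] → (-0.348659, 1.4956, -0.6582)–(-0.919286, 1.4956, -0.52175)  len=0.5867
  (v6,v11,v9) [+-+] → (-0.919286, 1.4956, -0.52175)–(-1.4956, 1.4956, -0.38393)  len=0.5926
  (v9,v12,v10) [+--] → (-2.16055, 1.4956, 0)–(-1.4956, 1.4956, 0.38393)  len=0.7678
  (v11,v14,v9) [--+] → (-1.88787, 1.4956, -0.157435)–(-1.4956, 1.4956, -0.38393)  len=0.4530
  (v9,v14,v12) [+--] → (-1.88787, 1.4956, -0.157435)–(-2.16055, 1.4956, 0)  len=0.3149

Chained into 2 loop(s):
  loop 1: 8 segments, perimeter = 5.2106
  loop 2: 8 segments, perimeter = 5.2106
Total perimeter = 10.421


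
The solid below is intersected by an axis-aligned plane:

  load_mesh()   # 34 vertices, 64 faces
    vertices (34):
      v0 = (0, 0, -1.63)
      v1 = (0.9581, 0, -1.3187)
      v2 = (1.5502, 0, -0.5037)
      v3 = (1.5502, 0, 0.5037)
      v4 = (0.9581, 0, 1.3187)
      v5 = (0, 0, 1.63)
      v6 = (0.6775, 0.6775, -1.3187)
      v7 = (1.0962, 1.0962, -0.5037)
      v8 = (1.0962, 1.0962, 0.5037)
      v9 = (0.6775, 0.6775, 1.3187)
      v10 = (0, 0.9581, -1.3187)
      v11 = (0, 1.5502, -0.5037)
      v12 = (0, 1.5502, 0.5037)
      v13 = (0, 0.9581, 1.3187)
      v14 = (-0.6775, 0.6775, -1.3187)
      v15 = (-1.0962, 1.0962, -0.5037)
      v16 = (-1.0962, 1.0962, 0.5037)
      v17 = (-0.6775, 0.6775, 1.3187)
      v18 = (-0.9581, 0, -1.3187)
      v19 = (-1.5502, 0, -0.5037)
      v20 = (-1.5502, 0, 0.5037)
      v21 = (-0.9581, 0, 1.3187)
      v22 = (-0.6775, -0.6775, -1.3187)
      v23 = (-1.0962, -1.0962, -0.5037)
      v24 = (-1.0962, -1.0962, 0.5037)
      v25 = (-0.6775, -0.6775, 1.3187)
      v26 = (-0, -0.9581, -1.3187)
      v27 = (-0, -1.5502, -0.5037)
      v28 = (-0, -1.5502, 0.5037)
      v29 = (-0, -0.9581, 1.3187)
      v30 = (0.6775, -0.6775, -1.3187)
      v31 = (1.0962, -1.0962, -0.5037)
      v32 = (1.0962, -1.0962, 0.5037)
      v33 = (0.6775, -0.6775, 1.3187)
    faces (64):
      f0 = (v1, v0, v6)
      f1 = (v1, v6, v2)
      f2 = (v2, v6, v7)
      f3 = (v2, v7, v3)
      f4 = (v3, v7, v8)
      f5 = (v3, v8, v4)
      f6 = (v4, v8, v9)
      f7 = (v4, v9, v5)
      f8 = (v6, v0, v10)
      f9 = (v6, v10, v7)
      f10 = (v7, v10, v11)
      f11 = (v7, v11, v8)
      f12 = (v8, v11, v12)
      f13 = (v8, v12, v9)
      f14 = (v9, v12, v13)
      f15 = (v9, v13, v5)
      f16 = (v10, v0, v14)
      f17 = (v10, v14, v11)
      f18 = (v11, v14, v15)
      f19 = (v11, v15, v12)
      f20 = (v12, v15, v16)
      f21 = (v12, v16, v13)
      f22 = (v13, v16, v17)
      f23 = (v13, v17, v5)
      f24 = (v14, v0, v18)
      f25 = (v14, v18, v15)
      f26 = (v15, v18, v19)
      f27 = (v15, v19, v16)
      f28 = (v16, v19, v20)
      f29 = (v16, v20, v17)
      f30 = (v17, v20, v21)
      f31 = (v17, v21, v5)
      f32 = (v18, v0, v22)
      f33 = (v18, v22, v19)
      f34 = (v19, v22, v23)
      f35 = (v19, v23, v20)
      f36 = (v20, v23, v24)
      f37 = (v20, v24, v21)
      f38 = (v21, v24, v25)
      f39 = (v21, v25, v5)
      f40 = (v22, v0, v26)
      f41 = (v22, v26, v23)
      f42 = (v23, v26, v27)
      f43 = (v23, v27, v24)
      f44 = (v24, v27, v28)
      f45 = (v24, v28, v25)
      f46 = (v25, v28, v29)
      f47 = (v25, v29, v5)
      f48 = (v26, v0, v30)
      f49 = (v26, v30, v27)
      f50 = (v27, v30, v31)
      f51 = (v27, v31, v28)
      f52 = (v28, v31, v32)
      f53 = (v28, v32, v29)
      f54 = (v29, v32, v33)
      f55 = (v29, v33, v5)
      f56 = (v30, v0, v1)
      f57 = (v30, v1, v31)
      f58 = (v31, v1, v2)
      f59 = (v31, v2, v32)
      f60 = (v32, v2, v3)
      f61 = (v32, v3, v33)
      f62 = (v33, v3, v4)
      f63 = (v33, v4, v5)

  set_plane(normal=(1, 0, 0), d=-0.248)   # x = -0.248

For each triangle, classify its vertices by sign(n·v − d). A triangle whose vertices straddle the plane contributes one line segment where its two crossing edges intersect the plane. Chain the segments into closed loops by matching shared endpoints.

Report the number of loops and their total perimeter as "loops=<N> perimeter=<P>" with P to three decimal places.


loops=1 perimeter=9.600

Straddling triangles (20 of 64):
  (v10,v0,v14) [++-] → (-0.248, 0.248, -1.51605)–(-0.248, 0.855386, -1.3187)  len=0.6386
  (v10,v14,v11) [+-+] → (-0.248, 0.855386, -1.3187)–(-0.248, 1.23075, -0.802032)  len=0.6386
  (v11,v14,v15) [+--] → (-0.248, 1.23075, -0.802032)–(-0.248, 1.44749, -0.5037)  len=0.3688
  (v11,v15,v12) [+-+] → (-0.248, 1.44749, -0.5037)–(-0.248, 1.44749, 0.27579)  len=0.7795
  (v12,v15,v16) [+--] → (-0.248, 1.44749, 0.27579)–(-0.248, 1.44749, 0.5037)  len=0.2279
  (v12,v16,v13) [+-+] → (-0.248, 1.44749, 0.5037)–(-0.248, 0.989343, 1.13432)  len=0.7795
  (v13,v16,v17) [+--] → (-0.248, 0.989343, 1.13432)–(-0.248, 0.855386, 1.3187)  len=0.2279
  (v13,v17,v5) [+-+] → (-0.248, 0.855386, 1.3187)–(-0.248, 0.248, 1.51605)  len=0.6386
  (v14,v0,v18) [-+-] → (-0.248, 0.248, -1.51605)–(-0.248, 0, -1.54942)  len=0.2502
  (v17,v21,v5) [--+] → (-0.248, 0, 1.54942)–(-0.248, 0.248, 1.51605)  len=0.2502
  (v18,v0,v22) [-+-] → (-0.248, 0, -1.54942)–(-0.248, -0.248, -1.51605)  len=0.2502
  (v21,v25,v5) [--+] → (-0.248, -0.248, 1.51605)–(-0.248, 0, 1.54942)  len=0.2502
  (v22,v0,v26) [-++] → (-0.248, -0.248, -1.51605)–(-0.248, -0.855386, -1.3187)  len=0.6386
  (v22,v26,v23) [-+-] → (-0.248, -0.855386, -1.3187)–(-0.248, -0.989343, -1.13432)  len=0.2279
  (v23,v26,v27) [-++] → (-0.248, -0.989343, -1.13432)–(-0.248, -1.44749, -0.5037)  len=0.7795
  (v23,v27,v24) [-+-] → (-0.248, -1.44749, -0.5037)–(-0.248, -1.44749, -0.27579)  len=0.2279
  (v24,v27,v28) [-++] → (-0.248, -1.44749, -0.27579)–(-0.248, -1.44749, 0.5037)  len=0.7795
  (v24,v28,v25) [-+-] → (-0.248, -1.44749, 0.5037)–(-0.248, -1.23075, 0.802032)  len=0.3688
  (v25,v28,v29) [-++] → (-0.248, -1.23075, 0.802032)–(-0.248, -0.855386, 1.3187)  len=0.6386
  (v25,v29,v5) [-++] → (-0.248, -0.855386, 1.3187)–(-0.248, -0.248, 1.51605)  len=0.6386

Chained into 1 loop(s):
  loop 1: 20 segments, perimeter = 9.5998
Total perimeter = 9.600


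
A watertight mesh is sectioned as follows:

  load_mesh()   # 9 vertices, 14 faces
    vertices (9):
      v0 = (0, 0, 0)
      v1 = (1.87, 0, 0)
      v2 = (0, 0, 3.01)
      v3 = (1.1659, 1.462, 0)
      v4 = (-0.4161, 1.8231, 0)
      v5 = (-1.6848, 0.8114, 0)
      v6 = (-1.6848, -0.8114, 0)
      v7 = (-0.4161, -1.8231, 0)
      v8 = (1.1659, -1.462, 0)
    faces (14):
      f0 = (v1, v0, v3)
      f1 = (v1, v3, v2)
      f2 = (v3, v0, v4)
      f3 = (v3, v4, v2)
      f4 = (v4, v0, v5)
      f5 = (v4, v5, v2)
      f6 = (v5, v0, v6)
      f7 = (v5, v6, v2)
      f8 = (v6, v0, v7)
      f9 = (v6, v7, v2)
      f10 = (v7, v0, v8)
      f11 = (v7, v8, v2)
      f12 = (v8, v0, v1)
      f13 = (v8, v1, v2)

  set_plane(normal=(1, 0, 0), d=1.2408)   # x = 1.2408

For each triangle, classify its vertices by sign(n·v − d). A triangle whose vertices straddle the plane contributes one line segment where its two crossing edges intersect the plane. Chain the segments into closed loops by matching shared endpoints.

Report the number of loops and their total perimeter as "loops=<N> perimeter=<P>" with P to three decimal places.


loops=1 perimeter=5.919

Straddling triangles (4 of 14):
  (v1,v0,v3) [+--] → (1.2408, 0, 0)–(1.2408, 1.30648, 0)  len=1.3065
  (v1,v3,v2) [+--] → (1.2408, 1.30648, 0)–(1.2408, 0, 1.01278)  len=1.6531
  (v8,v0,v1) [--+] → (1.2408, 0, 0)–(1.2408, -1.30648, 0)  len=1.3065
  (v8,v1,v2) [-+-] → (1.2408, -1.30648, 0)–(1.2408, 0, 1.01278)  len=1.6531

Chained into 1 loop(s):
  loop 1: 4 segments, perimeter = 5.9191
Total perimeter = 5.919


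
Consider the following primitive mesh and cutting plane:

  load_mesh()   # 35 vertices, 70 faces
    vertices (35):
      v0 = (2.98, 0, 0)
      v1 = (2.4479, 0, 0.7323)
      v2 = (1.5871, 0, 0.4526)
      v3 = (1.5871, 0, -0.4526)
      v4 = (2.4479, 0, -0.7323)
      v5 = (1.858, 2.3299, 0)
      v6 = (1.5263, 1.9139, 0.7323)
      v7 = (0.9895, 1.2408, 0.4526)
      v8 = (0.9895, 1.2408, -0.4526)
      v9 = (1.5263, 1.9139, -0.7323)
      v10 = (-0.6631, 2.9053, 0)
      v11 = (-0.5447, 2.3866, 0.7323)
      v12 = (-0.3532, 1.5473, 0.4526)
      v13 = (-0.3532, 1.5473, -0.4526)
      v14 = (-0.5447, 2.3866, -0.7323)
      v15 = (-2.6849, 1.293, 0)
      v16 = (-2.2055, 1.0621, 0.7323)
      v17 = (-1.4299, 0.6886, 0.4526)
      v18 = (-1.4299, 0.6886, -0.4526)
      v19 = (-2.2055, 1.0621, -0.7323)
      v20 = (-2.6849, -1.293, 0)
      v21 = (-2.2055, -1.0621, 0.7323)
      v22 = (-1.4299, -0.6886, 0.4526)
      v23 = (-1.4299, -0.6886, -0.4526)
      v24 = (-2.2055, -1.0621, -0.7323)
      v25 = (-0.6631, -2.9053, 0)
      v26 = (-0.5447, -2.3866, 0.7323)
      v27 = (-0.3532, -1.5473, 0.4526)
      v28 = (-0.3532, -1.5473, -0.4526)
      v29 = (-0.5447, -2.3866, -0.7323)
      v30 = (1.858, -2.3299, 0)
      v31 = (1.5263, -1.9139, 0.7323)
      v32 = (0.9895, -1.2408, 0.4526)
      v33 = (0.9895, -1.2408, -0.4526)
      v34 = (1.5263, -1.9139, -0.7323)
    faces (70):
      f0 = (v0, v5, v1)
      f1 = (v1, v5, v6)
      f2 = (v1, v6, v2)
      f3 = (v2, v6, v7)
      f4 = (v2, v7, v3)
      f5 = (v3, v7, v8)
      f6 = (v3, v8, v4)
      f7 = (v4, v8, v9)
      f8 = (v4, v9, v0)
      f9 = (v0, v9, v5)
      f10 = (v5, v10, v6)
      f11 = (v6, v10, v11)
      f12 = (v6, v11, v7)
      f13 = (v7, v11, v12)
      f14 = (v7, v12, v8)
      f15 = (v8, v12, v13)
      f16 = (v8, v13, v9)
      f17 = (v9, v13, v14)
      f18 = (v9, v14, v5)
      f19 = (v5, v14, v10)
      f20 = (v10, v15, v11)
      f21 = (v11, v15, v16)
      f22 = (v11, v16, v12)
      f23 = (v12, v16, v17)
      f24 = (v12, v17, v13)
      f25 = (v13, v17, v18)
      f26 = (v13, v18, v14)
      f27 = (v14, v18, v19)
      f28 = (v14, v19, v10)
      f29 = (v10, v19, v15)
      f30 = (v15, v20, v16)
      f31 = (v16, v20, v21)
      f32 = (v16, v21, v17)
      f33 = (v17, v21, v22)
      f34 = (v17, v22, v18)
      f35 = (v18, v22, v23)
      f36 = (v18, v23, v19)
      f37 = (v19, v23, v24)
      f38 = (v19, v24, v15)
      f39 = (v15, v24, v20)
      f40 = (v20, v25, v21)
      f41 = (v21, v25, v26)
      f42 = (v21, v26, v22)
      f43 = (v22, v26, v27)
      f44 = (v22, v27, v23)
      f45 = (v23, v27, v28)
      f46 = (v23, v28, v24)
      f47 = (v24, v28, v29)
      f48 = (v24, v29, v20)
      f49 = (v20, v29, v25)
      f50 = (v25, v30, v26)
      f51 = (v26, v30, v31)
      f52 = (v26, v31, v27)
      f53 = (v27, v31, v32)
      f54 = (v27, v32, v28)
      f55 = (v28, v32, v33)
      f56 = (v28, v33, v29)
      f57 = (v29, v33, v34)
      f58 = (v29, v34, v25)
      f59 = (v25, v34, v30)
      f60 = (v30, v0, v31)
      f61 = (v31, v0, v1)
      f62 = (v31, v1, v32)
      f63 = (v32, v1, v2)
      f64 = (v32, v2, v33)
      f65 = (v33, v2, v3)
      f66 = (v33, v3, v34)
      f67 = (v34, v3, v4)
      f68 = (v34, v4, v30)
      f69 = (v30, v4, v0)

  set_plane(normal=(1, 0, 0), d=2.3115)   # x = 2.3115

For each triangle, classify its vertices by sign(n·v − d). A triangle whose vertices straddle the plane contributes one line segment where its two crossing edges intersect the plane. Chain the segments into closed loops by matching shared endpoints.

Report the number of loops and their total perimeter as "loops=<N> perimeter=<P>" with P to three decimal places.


Straddling triangles (14 of 70):
  (v0,v5,v1) [+-+] → (2.3115, 1.38818, 0)–(2.3115, 0.538733, 0.562973)  len=1.0191
  (v1,v5,v6) [+--] → (2.3115, 0.538733, 0.562973)–(2.3115, 0.283264, 0.7323)  len=0.3065
  (v1,v6,v2) [+--] → (2.3115, 0.283264, 0.7323)–(2.3115, 0, 0.68798)  len=0.2867
  (v3,v8,v4) [--+] → (2.3115, 0.116048, -0.70614)–(2.3115, 0, -0.68798)  len=0.1175
  (v4,v8,v9) [+--] → (2.3115, 0.116048, -0.70614)–(2.3115, 0.283264, -0.7323)  len=0.1692
  (v4,v9,v0) [+-+] → (2.3115, 0.283264, -0.7323)–(2.3115, 0.880128, -0.336756)  len=0.7160
  (v0,v9,v5) [+--] → (2.3115, 0.880128, -0.336756)–(2.3115, 1.38818, 0)  len=0.6095
  (v30,v0,v31) [-+-] → (2.3115, -1.38818, 0)–(2.3115, -0.880128, 0.336756)  len=0.6095
  (v31,v0,v1) [-++] → (2.3115, -0.880128, 0.336756)–(2.3115, -0.283264, 0.7323)  len=0.7160
  (v31,v1,v32) [-+-] → (2.3115, -0.283264, 0.7323)–(2.3115, -0.116048, 0.70614)  len=0.1692
  (v32,v1,v2) [-+-] → (2.3115, -0.116048, 0.70614)–(2.3115, 0, 0.68798)  len=0.1175
  (v34,v3,v4) [--+] → (2.3115, 0, -0.68798)–(2.3115, -0.283264, -0.7323)  len=0.2867
  (v34,v4,v30) [-+-] → (2.3115, -0.283264, -0.7323)–(2.3115, -0.538733, -0.562973)  len=0.3065
  (v30,v4,v0) [-++] → (2.3115, -0.538733, -0.562973)–(2.3115, -1.38818, 0)  len=1.0191

Chained into 1 loop(s):
  loop 1: 14 segments, perimeter = 6.4491
Total perimeter = 6.449

loops=1 perimeter=6.449


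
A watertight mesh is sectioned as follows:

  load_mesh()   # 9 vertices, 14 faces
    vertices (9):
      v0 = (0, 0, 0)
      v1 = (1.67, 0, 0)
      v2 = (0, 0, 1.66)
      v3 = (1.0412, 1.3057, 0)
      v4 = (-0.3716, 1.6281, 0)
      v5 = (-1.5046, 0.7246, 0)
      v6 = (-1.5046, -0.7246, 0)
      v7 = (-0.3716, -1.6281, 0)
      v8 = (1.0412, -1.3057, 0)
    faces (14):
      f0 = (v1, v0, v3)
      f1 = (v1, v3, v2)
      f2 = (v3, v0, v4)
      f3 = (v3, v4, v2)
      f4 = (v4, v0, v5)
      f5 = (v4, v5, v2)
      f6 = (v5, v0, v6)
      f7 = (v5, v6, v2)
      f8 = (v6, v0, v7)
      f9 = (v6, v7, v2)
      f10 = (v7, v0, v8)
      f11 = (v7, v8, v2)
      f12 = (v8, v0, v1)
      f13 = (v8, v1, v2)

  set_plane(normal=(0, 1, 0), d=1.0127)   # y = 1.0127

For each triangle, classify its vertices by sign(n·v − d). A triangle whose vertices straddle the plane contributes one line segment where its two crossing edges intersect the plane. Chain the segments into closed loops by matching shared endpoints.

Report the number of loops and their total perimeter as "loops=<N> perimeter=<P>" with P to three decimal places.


Straddling triangles (6 of 14):
  (v1,v0,v3) [--+] → (0.807554, 1.0127, 0)–(1.1823, 1.0127, 0)  len=0.3747
  (v1,v3,v2) [-+-] → (1.1823, 1.0127, 0)–(0.807554, 1.0127, 0.372505)  len=0.5284
  (v3,v0,v4) [+-+] → (0.807554, 1.0127, 0)–(-0.23114, 1.0127, 0)  len=1.0387
  (v3,v4,v2) [++-] → (-0.23114, 1.0127, 0.627458)–(0.807554, 1.0127, 0.372505)  len=1.0695
  (v4,v0,v5) [+--] → (-0.23114, 1.0127, 0)–(-1.14332, 1.0127, 0)  len=0.9122
  (v4,v5,v2) [+--] → (-1.14332, 1.0127, 0)–(-0.23114, 1.0127, 0.627458)  len=1.1071

Chained into 1 loop(s):
  loop 1: 6 segments, perimeter = 5.0307
Total perimeter = 5.031

loops=1 perimeter=5.031


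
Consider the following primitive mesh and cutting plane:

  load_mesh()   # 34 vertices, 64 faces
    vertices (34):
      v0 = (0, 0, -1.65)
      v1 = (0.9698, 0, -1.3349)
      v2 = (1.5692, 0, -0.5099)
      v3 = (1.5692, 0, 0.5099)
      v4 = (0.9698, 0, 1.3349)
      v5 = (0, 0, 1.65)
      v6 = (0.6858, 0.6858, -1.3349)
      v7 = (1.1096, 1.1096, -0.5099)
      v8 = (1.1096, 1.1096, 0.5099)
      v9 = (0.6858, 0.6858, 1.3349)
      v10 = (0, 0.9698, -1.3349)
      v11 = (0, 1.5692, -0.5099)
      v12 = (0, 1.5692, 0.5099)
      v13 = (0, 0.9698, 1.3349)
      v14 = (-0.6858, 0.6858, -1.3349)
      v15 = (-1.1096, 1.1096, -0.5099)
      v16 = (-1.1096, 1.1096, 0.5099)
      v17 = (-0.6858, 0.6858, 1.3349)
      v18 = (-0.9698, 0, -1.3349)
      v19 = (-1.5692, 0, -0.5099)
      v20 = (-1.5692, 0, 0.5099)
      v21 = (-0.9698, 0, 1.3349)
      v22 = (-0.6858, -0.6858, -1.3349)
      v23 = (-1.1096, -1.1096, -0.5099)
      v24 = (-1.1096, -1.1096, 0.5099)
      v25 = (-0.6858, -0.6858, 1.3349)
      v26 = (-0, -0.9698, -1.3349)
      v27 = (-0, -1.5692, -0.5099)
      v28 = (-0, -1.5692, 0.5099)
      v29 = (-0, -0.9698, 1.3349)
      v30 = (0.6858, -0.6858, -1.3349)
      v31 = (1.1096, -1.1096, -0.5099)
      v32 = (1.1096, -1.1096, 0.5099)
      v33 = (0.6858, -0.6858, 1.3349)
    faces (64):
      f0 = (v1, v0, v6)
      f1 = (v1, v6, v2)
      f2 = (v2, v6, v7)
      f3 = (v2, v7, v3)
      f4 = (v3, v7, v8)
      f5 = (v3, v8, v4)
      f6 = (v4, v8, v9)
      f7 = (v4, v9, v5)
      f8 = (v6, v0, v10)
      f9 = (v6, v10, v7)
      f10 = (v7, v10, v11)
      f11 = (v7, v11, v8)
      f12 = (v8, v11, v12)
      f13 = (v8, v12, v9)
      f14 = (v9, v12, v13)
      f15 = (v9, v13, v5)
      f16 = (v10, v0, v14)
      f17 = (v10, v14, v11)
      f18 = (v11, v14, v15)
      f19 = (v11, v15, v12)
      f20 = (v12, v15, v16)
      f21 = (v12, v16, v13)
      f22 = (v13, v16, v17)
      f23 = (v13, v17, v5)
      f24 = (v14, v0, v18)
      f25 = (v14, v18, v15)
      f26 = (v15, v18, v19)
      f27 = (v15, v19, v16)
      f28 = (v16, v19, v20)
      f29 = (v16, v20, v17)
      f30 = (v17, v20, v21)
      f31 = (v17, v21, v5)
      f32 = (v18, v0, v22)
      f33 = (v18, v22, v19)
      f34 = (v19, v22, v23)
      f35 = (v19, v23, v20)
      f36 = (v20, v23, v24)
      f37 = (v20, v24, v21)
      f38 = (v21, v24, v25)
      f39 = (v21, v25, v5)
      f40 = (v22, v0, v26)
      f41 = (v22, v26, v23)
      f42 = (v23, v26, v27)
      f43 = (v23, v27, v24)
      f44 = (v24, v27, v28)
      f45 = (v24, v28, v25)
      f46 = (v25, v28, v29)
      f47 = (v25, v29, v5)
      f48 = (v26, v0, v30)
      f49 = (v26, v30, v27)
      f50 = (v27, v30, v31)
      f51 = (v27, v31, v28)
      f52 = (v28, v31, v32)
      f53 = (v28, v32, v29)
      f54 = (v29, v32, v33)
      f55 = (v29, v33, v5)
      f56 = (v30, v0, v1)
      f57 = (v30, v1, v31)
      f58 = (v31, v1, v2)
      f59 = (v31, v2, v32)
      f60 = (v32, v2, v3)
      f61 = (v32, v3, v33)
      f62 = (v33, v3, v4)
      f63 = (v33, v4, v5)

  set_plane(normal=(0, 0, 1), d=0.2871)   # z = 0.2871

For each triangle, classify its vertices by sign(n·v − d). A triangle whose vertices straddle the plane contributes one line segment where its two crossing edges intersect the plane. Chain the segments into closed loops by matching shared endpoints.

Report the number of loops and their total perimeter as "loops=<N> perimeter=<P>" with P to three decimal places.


loops=1 perimeter=9.608

Straddling triangles (16 of 64):
  (v2,v7,v3) [--+] → (1.46879, 0.242419, 0.2871)–(1.5692, 0, 0.2871)  len=0.2624
  (v3,v7,v8) [+-+] → (1.46879, 0.242419, 0.2871)–(1.1096, 1.1096, 0.2871)  len=0.9386
  (v7,v11,v8) [--+] → (0.867181, 1.21001, 0.2871)–(1.1096, 1.1096, 0.2871)  len=0.2624
  (v8,v11,v12) [+-+] → (0.867181, 1.21001, 0.2871)–(0, 1.5692, 0.2871)  len=0.9386
  (v11,v15,v12) [--+] → (-0.242419, 1.46879, 0.2871)–(0, 1.5692, 0.2871)  len=0.2624
  (v12,v15,v16) [+-+] → (-0.242419, 1.46879, 0.2871)–(-1.1096, 1.1096, 0.2871)  len=0.9386
  (v15,v19,v16) [--+] → (-1.21001, 0.867181, 0.2871)–(-1.1096, 1.1096, 0.2871)  len=0.2624
  (v16,v19,v20) [+-+] → (-1.21001, 0.867181, 0.2871)–(-1.5692, 0, 0.2871)  len=0.9386
  (v19,v23,v20) [--+] → (-1.46879, -0.242419, 0.2871)–(-1.5692, 0, 0.2871)  len=0.2624
  (v20,v23,v24) [+-+] → (-1.46879, -0.242419, 0.2871)–(-1.1096, -1.1096, 0.2871)  len=0.9386
  (v23,v27,v24) [--+] → (-0.867181, -1.21001, 0.2871)–(-1.1096, -1.1096, 0.2871)  len=0.2624
  (v24,v27,v28) [+-+] → (-0.867181, -1.21001, 0.2871)–(0, -1.5692, 0.2871)  len=0.9386
  (v27,v31,v28) [--+] → (0.242419, -1.46879, 0.2871)–(0, -1.5692, 0.2871)  len=0.2624
  (v28,v31,v32) [+-+] → (0.242419, -1.46879, 0.2871)–(1.1096, -1.1096, 0.2871)  len=0.9386
  (v31,v2,v32) [--+] → (1.21001, -0.867181, 0.2871)–(1.1096, -1.1096, 0.2871)  len=0.2624
  (v32,v2,v3) [+-+] → (1.21001, -0.867181, 0.2871)–(1.5692, 0, 0.2871)  len=0.9386

Chained into 1 loop(s):
  loop 1: 16 segments, perimeter = 9.6081
Total perimeter = 9.608


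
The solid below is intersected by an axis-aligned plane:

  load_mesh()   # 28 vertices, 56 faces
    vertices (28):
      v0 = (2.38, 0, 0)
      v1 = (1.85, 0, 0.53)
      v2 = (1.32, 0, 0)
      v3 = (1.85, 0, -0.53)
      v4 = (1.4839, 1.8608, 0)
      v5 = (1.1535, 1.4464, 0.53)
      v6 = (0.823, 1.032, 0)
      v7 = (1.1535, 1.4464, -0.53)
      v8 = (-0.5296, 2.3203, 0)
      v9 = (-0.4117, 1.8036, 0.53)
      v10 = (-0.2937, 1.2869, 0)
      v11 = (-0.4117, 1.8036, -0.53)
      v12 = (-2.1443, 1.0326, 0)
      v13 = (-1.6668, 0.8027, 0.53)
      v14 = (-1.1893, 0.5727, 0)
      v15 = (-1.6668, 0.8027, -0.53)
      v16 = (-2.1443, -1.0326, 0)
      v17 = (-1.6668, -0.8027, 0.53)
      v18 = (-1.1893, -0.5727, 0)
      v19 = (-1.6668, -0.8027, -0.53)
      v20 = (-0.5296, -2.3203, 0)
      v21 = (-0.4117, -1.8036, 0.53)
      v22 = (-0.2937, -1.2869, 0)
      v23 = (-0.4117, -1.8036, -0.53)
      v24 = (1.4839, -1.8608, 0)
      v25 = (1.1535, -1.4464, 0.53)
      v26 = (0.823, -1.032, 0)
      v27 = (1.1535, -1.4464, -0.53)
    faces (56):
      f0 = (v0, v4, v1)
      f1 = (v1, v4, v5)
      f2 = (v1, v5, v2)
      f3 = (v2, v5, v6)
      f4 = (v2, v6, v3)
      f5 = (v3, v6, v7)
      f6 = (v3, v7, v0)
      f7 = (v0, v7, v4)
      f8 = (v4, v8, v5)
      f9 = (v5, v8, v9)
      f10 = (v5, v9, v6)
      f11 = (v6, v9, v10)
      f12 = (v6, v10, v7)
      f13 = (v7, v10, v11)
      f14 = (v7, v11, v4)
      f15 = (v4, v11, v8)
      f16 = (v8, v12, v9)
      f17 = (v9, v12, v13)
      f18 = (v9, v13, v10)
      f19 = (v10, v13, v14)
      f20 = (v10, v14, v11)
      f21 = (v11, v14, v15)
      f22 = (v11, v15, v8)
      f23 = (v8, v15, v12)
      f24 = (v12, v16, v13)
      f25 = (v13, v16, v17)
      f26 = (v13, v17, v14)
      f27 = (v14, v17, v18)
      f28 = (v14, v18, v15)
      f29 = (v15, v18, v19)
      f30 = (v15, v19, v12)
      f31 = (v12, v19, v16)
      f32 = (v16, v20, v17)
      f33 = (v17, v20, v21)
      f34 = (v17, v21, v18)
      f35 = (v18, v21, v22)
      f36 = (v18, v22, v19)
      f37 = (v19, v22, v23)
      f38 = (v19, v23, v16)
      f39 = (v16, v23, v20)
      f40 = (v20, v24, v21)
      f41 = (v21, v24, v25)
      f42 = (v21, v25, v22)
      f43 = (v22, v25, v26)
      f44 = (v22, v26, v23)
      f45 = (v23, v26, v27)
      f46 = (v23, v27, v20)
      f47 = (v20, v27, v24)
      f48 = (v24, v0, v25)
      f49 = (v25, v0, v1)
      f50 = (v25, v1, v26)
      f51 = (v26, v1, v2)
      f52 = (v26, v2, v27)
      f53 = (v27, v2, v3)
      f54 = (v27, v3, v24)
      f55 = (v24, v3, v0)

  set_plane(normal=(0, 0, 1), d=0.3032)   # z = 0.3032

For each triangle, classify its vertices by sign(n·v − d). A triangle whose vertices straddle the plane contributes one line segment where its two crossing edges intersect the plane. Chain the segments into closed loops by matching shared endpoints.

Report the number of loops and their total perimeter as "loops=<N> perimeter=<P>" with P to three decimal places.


Straddling triangles (28 of 56):
  (v0,v4,v1) [--+] → (1.69334, 0.796282, 0.3032)–(2.0768, 0, 0.3032)  len=0.8838
  (v1,v4,v5) [+-+] → (1.69334, 0.796282, 0.3032)–(1.29489, 1.62373, 0.3032)  len=0.9184
  (v1,v5,v2) [++-] → (1.22475, 0.82745, 0.3032)–(1.6232, 0, 0.3032)  len=0.9184
  (v2,v5,v6) [-+-] → (1.22475, 0.82745, 0.3032)–(1.01207, 1.26907, 0.3032)  len=0.4902
  (v4,v8,v5) [--+] → (0.43326, 1.82036, 0.3032)–(1.29489, 1.62373, 0.3032)  len=0.8838
  (v5,v8,v9) [+-+] → (0.43326, 1.82036, 0.3032)–(-0.462152, 2.02471, 0.3032)  len=0.9184
  (v5,v9,v6) [++-] → (0.116658, 1.47341, 0.3032)–(1.01207, 1.26907, 0.3032)  len=0.9184
  (v6,v9,v10) [-+-] → (0.116658, 1.47341, 0.3032)–(-0.361205, 1.58249, 0.3032)  len=0.4902
  (v8,v12,v9) [--+] → (-1.15312, 1.47367, 0.3032)–(-0.462152, 2.02471, 0.3032)  len=0.8838
  (v9,v12,v13) [+-+] → (-1.15312, 1.47367, 0.3032)–(-1.87113, 0.90108, 0.3032)  len=0.9184
  (v9,v13,v10) [++-] → (-1.07922, 1.0099, 0.3032)–(-0.361205, 1.58249, 0.3032)  len=0.9184
  (v10,v13,v14) [-+-] → (-1.07922, 1.0099, 0.3032)–(-1.46247, 0.704277, 0.3032)  len=0.4902
  (v12,v16,v13) [--+] → (-1.87113, 0.0173301, 0.3032)–(-1.87113, 0.90108, 0.3032)  len=0.8837
  (v13,v16,v17) [+-+] → (-1.87113, 0.0173301, 0.3032)–(-1.87113, -0.90108, 0.3032)  len=0.9184
  (v13,v17,v14) [++-] → (-1.46247, -0.214133, 0.3032)–(-1.46247, 0.704277, 0.3032)  len=0.9184
  (v14,v17,v18) [-+-] → (-1.46247, -0.214133, 0.3032)–(-1.46247, -0.704277, 0.3032)  len=0.4901
  (v16,v20,v17) [--+] → (-1.18016, -1.45212, 0.3032)–(-1.87113, -0.90108, 0.3032)  len=0.8838
  (v17,v20,v21) [+-+] → (-1.18016, -1.45212, 0.3032)–(-0.462152, -2.02471, 0.3032)  len=0.9184
  (v17,v21,v18) [++-] → (-0.744454, -1.27687, 0.3032)–(-1.46247, -0.704277, 0.3032)  len=0.9184
  (v18,v21,v22) [-+-] → (-0.744454, -1.27687, 0.3032)–(-0.361205, -1.58249, 0.3032)  len=0.4902
  (v20,v24,v21) [--+] → (0.399474, -1.82808, 0.3032)–(-0.462152, -2.02471, 0.3032)  len=0.8838
  (v21,v24,v25) [+-+] → (0.399474, -1.82808, 0.3032)–(1.29489, -1.62373, 0.3032)  len=0.9184
  (v21,v25,v22) [++-] → (0.534208, -1.37815, 0.3032)–(-0.361205, -1.58249, 0.3032)  len=0.9184
  (v22,v25,v26) [-+-] → (0.534208, -1.37815, 0.3032)–(1.01207, -1.26907, 0.3032)  len=0.4902
  (v24,v0,v25) [--+] → (1.67835, -0.82745, 0.3032)–(1.29489, -1.62373, 0.3032)  len=0.8838
  (v25,v0,v1) [+-+] → (1.67835, -0.82745, 0.3032)–(2.0768, 0, 0.3032)  len=0.9184
  (v25,v1,v26) [++-] → (1.41052, -0.441618, 0.3032)–(1.01207, -1.26907, 0.3032)  len=0.9184
  (v26,v1,v2) [-+-] → (1.41052, -0.441618, 0.3032)–(1.6232, 0, 0.3032)  len=0.4902

Chained into 2 loop(s):
  loop 1: 14 segments, perimeter = 12.6153
  loop 2: 14 segments, perimeter = 9.8599
Total perimeter = 22.475

loops=2 perimeter=22.475


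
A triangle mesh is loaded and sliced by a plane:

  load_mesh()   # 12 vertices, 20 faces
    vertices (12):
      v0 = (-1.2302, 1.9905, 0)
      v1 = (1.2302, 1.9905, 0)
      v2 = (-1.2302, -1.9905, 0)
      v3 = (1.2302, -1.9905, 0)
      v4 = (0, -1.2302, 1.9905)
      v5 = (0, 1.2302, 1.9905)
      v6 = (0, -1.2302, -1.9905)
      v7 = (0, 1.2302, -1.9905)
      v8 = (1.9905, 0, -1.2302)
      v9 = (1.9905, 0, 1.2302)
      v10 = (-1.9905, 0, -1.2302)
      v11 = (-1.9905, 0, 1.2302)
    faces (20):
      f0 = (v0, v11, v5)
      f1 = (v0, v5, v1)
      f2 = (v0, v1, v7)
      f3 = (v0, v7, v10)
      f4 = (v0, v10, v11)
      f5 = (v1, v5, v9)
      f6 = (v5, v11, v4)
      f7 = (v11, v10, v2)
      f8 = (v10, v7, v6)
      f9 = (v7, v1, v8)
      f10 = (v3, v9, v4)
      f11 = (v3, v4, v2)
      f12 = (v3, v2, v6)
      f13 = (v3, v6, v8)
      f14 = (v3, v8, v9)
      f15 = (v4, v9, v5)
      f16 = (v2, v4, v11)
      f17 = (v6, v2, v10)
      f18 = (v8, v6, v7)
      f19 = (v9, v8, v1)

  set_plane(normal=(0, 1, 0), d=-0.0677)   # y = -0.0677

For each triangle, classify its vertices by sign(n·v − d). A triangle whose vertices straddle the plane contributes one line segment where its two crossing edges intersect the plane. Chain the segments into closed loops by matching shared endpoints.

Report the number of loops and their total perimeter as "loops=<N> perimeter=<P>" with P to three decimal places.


loops=1 perimeter=13.281

Straddling triangles (10 of 20):
  (v5,v11,v4) [++-] → (-1.88096, -0.0677, 1.27204)–(0, -0.0677, 1.9905)  len=2.0135
  (v11,v10,v2) [++-] → (-1.96464, -0.0677, -1.18836)–(-1.96464, -0.0677, 1.18836)  len=2.3767
  (v10,v7,v6) [++-] → (0, -0.0677, -1.9905)–(-1.88096, -0.0677, -1.27204)  len=2.0135
  (v3,v9,v4) [-+-] → (1.96464, -0.0677, 1.18836)–(1.88096, -0.0677, 1.27204)  len=0.1183
  (v3,v6,v8) [--+] → (1.88096, -0.0677, -1.27204)–(1.96464, -0.0677, -1.18836)  len=0.1183
  (v3,v8,v9) [-++] → (1.96464, -0.0677, -1.18836)–(1.96464, -0.0677, 1.18836)  len=2.3767
  (v4,v9,v5) [-++] → (1.88096, -0.0677, 1.27204)–(0, -0.0677, 1.9905)  len=2.0135
  (v2,v4,v11) [--+] → (-1.88096, -0.0677, 1.27204)–(-1.96464, -0.0677, 1.18836)  len=0.1183
  (v6,v2,v10) [--+] → (-1.96464, -0.0677, -1.18836)–(-1.88096, -0.0677, -1.27204)  len=0.1183
  (v8,v6,v7) [+-+] → (1.88096, -0.0677, -1.27204)–(0, -0.0677, -1.9905)  len=2.0135

Chained into 1 loop(s):
  loop 1: 10 segments, perimeter = 13.2808
Total perimeter = 13.281


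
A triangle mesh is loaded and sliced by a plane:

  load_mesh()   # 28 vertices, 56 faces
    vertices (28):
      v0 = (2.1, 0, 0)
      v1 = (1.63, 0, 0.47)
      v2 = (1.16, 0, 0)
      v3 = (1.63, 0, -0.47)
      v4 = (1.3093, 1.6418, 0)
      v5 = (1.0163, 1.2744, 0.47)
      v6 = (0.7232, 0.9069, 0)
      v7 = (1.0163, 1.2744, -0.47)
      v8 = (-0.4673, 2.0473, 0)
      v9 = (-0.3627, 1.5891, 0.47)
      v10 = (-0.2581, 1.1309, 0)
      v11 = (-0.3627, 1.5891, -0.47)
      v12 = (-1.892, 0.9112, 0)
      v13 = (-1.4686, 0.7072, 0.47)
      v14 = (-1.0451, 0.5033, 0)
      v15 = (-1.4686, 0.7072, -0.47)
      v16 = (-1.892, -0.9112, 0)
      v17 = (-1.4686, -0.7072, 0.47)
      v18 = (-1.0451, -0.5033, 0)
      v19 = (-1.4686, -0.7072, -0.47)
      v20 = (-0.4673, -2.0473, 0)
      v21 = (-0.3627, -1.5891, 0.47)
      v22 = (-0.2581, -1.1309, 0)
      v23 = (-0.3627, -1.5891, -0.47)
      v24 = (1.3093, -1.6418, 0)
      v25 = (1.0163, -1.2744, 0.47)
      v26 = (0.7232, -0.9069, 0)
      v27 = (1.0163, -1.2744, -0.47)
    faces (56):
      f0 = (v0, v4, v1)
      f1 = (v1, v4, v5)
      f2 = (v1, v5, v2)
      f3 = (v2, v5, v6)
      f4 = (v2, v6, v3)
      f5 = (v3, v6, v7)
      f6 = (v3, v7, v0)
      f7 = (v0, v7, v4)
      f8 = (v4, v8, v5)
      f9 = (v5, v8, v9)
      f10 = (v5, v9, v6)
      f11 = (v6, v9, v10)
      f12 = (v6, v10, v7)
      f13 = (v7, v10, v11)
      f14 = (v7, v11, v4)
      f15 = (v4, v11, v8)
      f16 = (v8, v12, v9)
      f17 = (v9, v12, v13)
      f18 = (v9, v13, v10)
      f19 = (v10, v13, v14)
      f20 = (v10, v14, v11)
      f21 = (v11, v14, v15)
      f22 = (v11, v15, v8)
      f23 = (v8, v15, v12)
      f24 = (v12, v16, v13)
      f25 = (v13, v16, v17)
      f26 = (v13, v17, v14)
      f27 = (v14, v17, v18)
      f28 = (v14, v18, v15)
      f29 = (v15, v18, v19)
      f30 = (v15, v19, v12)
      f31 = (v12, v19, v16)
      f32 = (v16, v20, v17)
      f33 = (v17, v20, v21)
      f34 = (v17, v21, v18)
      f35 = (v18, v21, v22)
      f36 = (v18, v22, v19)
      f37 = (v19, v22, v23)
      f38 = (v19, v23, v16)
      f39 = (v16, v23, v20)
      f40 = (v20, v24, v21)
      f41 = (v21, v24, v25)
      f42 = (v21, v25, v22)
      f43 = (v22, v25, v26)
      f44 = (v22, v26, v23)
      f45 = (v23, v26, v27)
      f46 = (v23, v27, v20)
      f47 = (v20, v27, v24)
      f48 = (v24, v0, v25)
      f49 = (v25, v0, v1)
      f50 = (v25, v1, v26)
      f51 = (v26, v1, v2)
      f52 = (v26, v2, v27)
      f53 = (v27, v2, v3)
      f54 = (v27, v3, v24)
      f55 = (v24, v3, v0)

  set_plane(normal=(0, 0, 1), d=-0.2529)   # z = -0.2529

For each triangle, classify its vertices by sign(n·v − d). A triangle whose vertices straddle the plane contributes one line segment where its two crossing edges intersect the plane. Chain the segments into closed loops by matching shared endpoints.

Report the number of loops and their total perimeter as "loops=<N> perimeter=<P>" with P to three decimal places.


loops=2 perimeter=19.802

Straddling triangles (28 of 56):
  (v2,v6,v3) [++-] → (1.21114, 0.418911, -0.2529)–(1.4129, 0, -0.2529)  len=0.4650
  (v3,v6,v7) [-+-] → (1.21114, 0.418911, -0.2529)–(0.880913, 1.10465, -0.2529)  len=0.7611
  (v3,v7,v0) [--+] → (1.51688, 0.685736, -0.2529)–(1.8471, 0, -0.2529)  len=0.7611
  (v0,v7,v4) [+-+] → (1.51688, 0.685736, -0.2529)–(1.15164, 1.44411, -0.2529)  len=0.8417
  (v6,v10,v7) [++-] → (0.427636, 1.20812, -0.2529)–(0.880913, 1.10465, -0.2529)  len=0.4649
  (v7,v10,v11) [-+-] → (0.427636, 1.20812, -0.2529)–(-0.314384, 1.37745, -0.2529)  len=0.7611
  (v7,v11,v4) [--+] → (0.409622, 1.61344, -0.2529)–(1.15164, 1.44411, -0.2529)  len=0.7611
  (v4,v11,v8) [+-+] → (0.409622, 1.61344, -0.2529)–(-0.411016, 1.80075, -0.2529)  len=0.8417
  (v10,v14,v11) [++-] → (-0.677911, 1.08755, -0.2529)–(-0.314384, 1.37745, -0.2529)  len=0.4650
  (v11,v14,v15) [-+-] → (-0.677911, 1.08755, -0.2529)–(-1.27298, 0.613016, -0.2529)  len=0.7611
  (v11,v15,v8) [--+] → (-1.00608, 1.32621, -0.2529)–(-0.411016, 1.80075, -0.2529)  len=0.7611
  (v8,v15,v12) [+-+] → (-1.00608, 1.32621, -0.2529)–(-1.66417, 0.801431, -0.2529)  len=0.8417
  (v14,v18,v15) [++-] → (-1.27298, 0.148052, -0.2529)–(-1.27298, 0.613016, -0.2529)  len=0.4650
  (v15,v18,v19) [-+-] → (-1.27298, 0.148052, -0.2529)–(-1.27298, -0.613016, -0.2529)  len=0.7611
  (v15,v19,v12) [--+] → (-1.66417, 0.0403631, -0.2529)–(-1.66417, 0.801431, -0.2529)  len=0.7611
  (v12,v19,v16) [+-+] → (-1.66417, 0.0403631, -0.2529)–(-1.66417, -0.801431, -0.2529)  len=0.8418
  (v18,v22,v19) [++-] → (-0.909452, -0.902913, -0.2529)–(-1.27298, -0.613016, -0.2529)  len=0.4650
  (v19,v22,v23) [-+-] → (-0.909452, -0.902913, -0.2529)–(-0.314384, -1.37745, -0.2529)  len=0.7611
  (v19,v23,v16) [--+] → (-1.06911, -1.27597, -0.2529)–(-1.66417, -0.801431, -0.2529)  len=0.7611
  (v16,v23,v20) [+-+] → (-1.06911, -1.27597, -0.2529)–(-0.411016, -1.80075, -0.2529)  len=0.8417
  (v22,v26,v23) [++-] → (0.138893, -1.27398, -0.2529)–(-0.314384, -1.37745, -0.2529)  len=0.4649
  (v23,v26,v27) [-+-] → (0.138893, -1.27398, -0.2529)–(0.880913, -1.10465, -0.2529)  len=0.7611
  (v23,v27,v20) [--+] → (0.331003, -1.63141, -0.2529)–(-0.411016, -1.80075, -0.2529)  len=0.7611
  (v20,v27,v24) [+-+] → (0.331003, -1.63141, -0.2529)–(1.15164, -1.44411, -0.2529)  len=0.8417
  (v26,v2,v27) [++-] → (1.08268, -0.685736, -0.2529)–(0.880913, -1.10465, -0.2529)  len=0.4650
  (v27,v2,v3) [-+-] → (1.08268, -0.685736, -0.2529)–(1.4129, 0, -0.2529)  len=0.7611
  (v27,v3,v24) [--+] → (1.48186, -0.758372, -0.2529)–(1.15164, -1.44411, -0.2529)  len=0.7611
  (v24,v3,v0) [+-+] → (1.48186, -0.758372, -0.2529)–(1.8471, 0, -0.2529)  len=0.8417

Chained into 2 loop(s):
  loop 1: 14 segments, perimeter = 8.5824
  loop 2: 14 segments, perimeter = 11.2199
Total perimeter = 19.802
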